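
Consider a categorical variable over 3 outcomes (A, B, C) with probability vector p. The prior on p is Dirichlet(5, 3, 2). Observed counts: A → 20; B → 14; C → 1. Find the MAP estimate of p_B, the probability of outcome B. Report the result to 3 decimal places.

MAP estimate of p_B = 0.381

The posterior is Dirichlet(αᵢ + nᵢ) = Dirichlet(25, 17, 3).
For a Dirichlet(a₁,…,a_K) with all aᵢ > 1, the mode has j-th component (aⱼ − 1)/(Σaᵢ − K).
Here Σaᵢ = 45 and K = 3, so p_B = (17 − 1)/(45 − 3) = 16/42 ≈ 0.381.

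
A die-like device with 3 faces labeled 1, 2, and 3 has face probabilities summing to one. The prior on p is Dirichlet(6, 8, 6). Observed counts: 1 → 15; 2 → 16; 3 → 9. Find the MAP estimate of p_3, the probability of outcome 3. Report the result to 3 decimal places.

MAP estimate: 0.246

The posterior is Dirichlet(αᵢ + nᵢ) = Dirichlet(21, 24, 15).
For a Dirichlet(a₁,…,a_K) with all aᵢ > 1, the mode has j-th component (aⱼ − 1)/(Σaᵢ − K).
Here Σaᵢ = 60 and K = 3, so p_3 = (15 − 1)/(60 − 3) = 14/57 ≈ 0.246.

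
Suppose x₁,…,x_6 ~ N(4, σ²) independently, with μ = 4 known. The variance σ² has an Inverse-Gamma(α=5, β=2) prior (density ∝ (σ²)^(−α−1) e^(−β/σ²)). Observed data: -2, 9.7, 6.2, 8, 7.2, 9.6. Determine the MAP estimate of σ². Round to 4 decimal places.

Sum of squared deviations about the known mean: SS = (-2−4)² + (9.7−4)² + (6.2−4)² + (8−4)² + (7.2−4)² + (9.6−4)² = 130.93.
The Normal likelihood contributes (σ²)^(−n/2) exp(−SS/(2σ²)), so the posterior is Inverse-Gamma(α + n/2, β + SS/2) = Inverse-Gamma(8, 67.465).
The mode of Inverse-Gamma(a, b) is b/(a+1) = 67.465/9 ≈ 7.4961.

σ̂²_MAP = 7.4961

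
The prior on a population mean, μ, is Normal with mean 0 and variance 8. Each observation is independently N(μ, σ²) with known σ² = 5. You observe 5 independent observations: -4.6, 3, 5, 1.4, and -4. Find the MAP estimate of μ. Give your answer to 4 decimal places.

μ̂_MAP = 0.1422

n = 5; x̄ = ((-4.6) + 3 + 5 + 1.4 + (-4))/5 = 0.8/5 = 0.16.
For a Normal prior and Normal likelihood with known variance, the posterior is Normal; its mode equals its mean, the precision-weighted average.
Prior precision 1/σ₀² = 1/8 = 0.125; data precision n/σ² = 5/5 = 1.
μ̂ = (0.125·0 + 1·0.16) / (0.125 + 1) = 0.16/1.125 = 32/225 ≈ 0.1422.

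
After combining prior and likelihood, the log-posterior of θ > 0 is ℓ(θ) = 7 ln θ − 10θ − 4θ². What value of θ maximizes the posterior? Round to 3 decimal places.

θ̂_MAP = 0.500

ℓ'(θ) = 7/θ − 10 − 8θ. Setting this to zero and multiplying by θ: 8θ² + 10θ − 7 = 0.
θ = (−10 + √(10² + 4·8·7)) / (2·8) = (−10 + √324) / 16 = (−10 + 18)/16 = 1/2.
ℓ''(θ) = −7/θ² − 8 < 0, confirming a maximum.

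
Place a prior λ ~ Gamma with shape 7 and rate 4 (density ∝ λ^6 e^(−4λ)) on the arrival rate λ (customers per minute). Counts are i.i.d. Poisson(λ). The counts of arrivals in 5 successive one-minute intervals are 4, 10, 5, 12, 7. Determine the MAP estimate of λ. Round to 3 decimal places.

Σxᵢ = 4+10+5+12+7 = 38, with n = 5.
Posterior ∝ λ^6e^(−4λ) · λ^38e^(−5λ) = λ^44e^(−9λ), i.e. Gamma(shape=45, rate=9).
The mode of a Gamma(a, b) with a ≥ 1 (shape–rate) is (a−1)/b = 44/9 ≈ 4.889.

λ̂_MAP = 4.889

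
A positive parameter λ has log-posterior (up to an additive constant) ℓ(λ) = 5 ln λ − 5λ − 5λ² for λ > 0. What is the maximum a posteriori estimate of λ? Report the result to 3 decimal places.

λ̂_MAP = 0.500

ℓ'(λ) = 5/λ − 5 − 10λ. Setting this to zero and multiplying by λ: 10λ² + 5λ − 5 = 0.
λ = (−5 + √(5² + 4·10·5)) / (2·10) = (−5 + √225) / 20 = (−5 + 15)/20 = 1/2.
ℓ''(λ) = −5/λ² − 10 < 0, confirming a maximum.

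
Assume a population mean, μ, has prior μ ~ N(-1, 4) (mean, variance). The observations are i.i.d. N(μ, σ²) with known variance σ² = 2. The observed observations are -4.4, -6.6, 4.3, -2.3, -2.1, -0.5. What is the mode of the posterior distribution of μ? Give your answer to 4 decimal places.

n = 6; x̄ = ((-4.4) + (-6.6) + 4.3 + (-2.3) + (-2.1) + (-0.5))/6 = -11.6/6 = -29/15 ≈ -1.9333.
For a Normal prior and Normal likelihood with known variance, the posterior is Normal; its mode equals its mean, the precision-weighted average.
Prior precision 1/σ₀² = 1/4 = 0.25; data precision n/σ² = 6/2 = 3.
μ̂ = (0.25·(-1) + 3·(-29/15)) / (0.25 + 3) = (-6.05)/3.25 = -121/65 ≈ -1.8615.

μ̂_MAP = -1.8615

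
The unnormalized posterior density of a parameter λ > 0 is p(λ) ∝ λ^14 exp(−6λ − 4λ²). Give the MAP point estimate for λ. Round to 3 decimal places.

ℓ'(λ) = 14/λ − 6 − 8λ. Setting this to zero and multiplying by λ: 8λ² + 6λ − 14 = 0.
λ = (−6 + √(6² + 4·8·14)) / (2·8) = (−6 + √484) / 16 = (−6 + 22)/16 = 1.
ℓ''(λ) = −14/λ² − 8 < 0, confirming a maximum.

λ̂_MAP = 1.000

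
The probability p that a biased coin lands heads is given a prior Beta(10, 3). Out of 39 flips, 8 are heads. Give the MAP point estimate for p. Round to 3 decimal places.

p̂_MAP = 0.340

Prior: Beta(10, 3).
Data: 8 successes in 39 trials. The binomial likelihood contributes p^8(1−p)^31, so the posterior is Beta(10+8, 3+31) = Beta(18, 34).
For Beta(a, b) with a, b > 1 the mode is (a−1)/(a+b−2) = 17/50 ≈ 0.340.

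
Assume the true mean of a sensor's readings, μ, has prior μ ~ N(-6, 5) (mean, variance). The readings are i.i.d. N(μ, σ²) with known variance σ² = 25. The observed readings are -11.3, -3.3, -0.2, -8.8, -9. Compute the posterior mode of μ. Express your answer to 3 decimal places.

n = 5; x̄ = ((-11.3) + (-3.3) + (-0.2) + (-8.8) + (-9))/5 = -32.6/5 = -6.52.
For a Normal prior and Normal likelihood with known variance, the posterior is Normal; its mode equals its mean, the precision-weighted average.
Prior precision 1/σ₀² = 1/5 = 0.2; data precision n/σ² = 5/25 = 0.2.
μ̂ = (0.2·(-6) + 0.2·(-6.52)) / (0.2 + 0.2) = (-2.504)/0.4 = -6.260.

μ̂_MAP = -6.260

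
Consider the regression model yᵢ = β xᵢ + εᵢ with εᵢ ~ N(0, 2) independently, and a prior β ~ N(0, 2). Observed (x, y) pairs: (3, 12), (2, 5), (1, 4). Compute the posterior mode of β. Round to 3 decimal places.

log p(β | y) = −Σ(yᵢ − βxᵢ)²/(2·2) − β²/(2·2) + const.
Setting the derivative to zero: Σxᵢ(yᵢ − βxᵢ)/2 − β/2 = 0, so β = Σxᵢyᵢ / (Σxᵢ² + σ²/τ²).
Σxᵢyᵢ = 3·12 + 2·5 + 1·4 = 50; Σxᵢ² = 14; σ²/τ² = 1.
β̂_MAP = 50 / (14 + 1) = 50/15 ≈ 3.333.

β̂_MAP = 3.333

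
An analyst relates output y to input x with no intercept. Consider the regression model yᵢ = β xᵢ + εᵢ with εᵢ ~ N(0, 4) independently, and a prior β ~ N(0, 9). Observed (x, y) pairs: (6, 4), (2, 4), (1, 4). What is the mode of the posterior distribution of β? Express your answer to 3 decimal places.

β̂_MAP = 0.869

log p(β | y) = −Σ(yᵢ − βxᵢ)²/(2·4) − β²/(2·9) + const.
Setting the derivative to zero: Σxᵢ(yᵢ − βxᵢ)/4 − β/9 = 0, so β = Σxᵢyᵢ / (Σxᵢ² + σ²/τ²).
Σxᵢyᵢ = 6·4 + 2·4 + 1·4 = 36; Σxᵢ² = 41; σ²/τ² = 4/9.
β̂_MAP = 36 / (41 + 4/9) = 36/(373/9) = 324/373 ≈ 0.869.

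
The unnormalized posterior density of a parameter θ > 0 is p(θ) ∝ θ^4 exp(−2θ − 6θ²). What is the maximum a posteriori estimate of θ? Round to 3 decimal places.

θ̂_MAP = 0.500

ℓ'(θ) = 4/θ − 2 − 12θ. Setting this to zero and multiplying by θ: 12θ² + 2θ − 4 = 0.
θ = (−2 + √(2² + 4·12·4)) / (2·12) = (−2 + √196) / 24 = (−2 + 14)/24 = 1/2.
ℓ''(θ) = −4/θ² − 12 < 0, confirming a maximum.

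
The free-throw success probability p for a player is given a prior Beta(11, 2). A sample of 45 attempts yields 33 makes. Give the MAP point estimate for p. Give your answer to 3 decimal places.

p̂_MAP = 0.768

Prior: Beta(11, 2).
Data: 33 successes in 45 trials. The binomial likelihood contributes p^33(1−p)^12, so the posterior is Beta(11+33, 2+12) = Beta(44, 14).
For Beta(a, b) with a, b > 1 the mode is (a−1)/(a+b−2) = 43/56 ≈ 0.768.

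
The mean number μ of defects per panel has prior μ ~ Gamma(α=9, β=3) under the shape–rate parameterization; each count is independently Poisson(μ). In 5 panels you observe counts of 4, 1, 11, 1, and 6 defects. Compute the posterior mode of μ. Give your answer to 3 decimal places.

Σxᵢ = 4+1+11+1+6 = 23, with n = 5.
Posterior ∝ μ^8e^(−3μ) · μ^23e^(−5μ) = μ^31e^(−8μ), i.e. Gamma(shape=32, rate=8).
The mode of a Gamma(a, b) with a ≥ 1 (shape–rate) is (a−1)/b = 31/8 ≈ 3.875.

μ̂_MAP = 3.875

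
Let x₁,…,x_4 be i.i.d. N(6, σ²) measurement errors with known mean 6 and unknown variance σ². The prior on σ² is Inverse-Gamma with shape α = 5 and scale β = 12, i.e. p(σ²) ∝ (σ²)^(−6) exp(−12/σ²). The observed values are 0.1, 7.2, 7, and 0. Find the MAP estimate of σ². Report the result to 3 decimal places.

Sum of squared deviations about the known mean: SS = (0.1−6)² + (7.2−6)² + (7−6)² + (0−6)² = 73.25.
The Normal likelihood contributes (σ²)^(−n/2) exp(−SS/(2σ²)), so the posterior is Inverse-Gamma(α + n/2, β + SS/2) = Inverse-Gamma(7, 48.625).
The mode of Inverse-Gamma(a, b) is b/(a+1) = 48.625/8 ≈ 6.078.

σ̂²_MAP = 6.078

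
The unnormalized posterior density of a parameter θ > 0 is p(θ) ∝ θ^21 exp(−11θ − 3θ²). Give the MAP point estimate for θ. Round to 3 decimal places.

ℓ'(θ) = 21/θ − 11 − 6θ. Setting this to zero and multiplying by θ: 6θ² + 11θ − 21 = 0.
θ = (−11 + √(11² + 4·6·21)) / (2·6) = (−11 + √625) / 12 = (−11 + 25)/12 = 7/6.
ℓ''(θ) = −21/θ² − 6 < 0, confirming a maximum.

θ̂_MAP = 1.167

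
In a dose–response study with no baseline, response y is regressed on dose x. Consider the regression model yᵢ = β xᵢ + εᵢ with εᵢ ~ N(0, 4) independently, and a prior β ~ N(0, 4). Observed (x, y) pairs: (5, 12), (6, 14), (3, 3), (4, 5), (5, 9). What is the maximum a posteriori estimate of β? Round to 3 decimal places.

log p(β | y) = −Σ(yᵢ − βxᵢ)²/(2·4) − β²/(2·4) + const.
Setting the derivative to zero: Σxᵢ(yᵢ − βxᵢ)/4 − β/4 = 0, so β = Σxᵢyᵢ / (Σxᵢ² + σ²/τ²).
Σxᵢyᵢ = 5·12 + 6·14 + 3·3 + 4·5 + 5·9 = 218; Σxᵢ² = 111; σ²/τ² = 1.
β̂_MAP = 218 / (111 + 1) = 218/112 ≈ 1.946.

β̂_MAP = 1.946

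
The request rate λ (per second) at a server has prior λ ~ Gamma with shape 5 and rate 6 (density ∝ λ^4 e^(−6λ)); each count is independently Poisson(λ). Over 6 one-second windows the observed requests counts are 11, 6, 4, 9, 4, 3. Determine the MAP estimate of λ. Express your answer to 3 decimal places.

Σxᵢ = 11+6+4+9+4+3 = 37, with n = 6.
Posterior ∝ λ^4e^(−6λ) · λ^37e^(−6λ) = λ^41e^(−12λ), i.e. Gamma(shape=42, rate=12).
The mode of a Gamma(a, b) with a ≥ 1 (shape–rate) is (a−1)/b = 41/12 ≈ 3.417.

λ̂_MAP = 3.417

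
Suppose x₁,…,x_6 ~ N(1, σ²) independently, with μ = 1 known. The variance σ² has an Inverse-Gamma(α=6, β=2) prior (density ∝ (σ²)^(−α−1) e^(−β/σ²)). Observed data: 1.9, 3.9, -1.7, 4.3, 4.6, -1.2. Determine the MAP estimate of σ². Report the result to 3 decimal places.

Sum of squared deviations about the known mean: SS = (1.9−1)² + (3.9−1)² + (-1.7−1)² + (4.3−1)² + (4.6−1)² + (-1.2−1)² = 45.2.
The Normal likelihood contributes (σ²)^(−n/2) exp(−SS/(2σ²)), so the posterior is Inverse-Gamma(α + n/2, β + SS/2) = Inverse-Gamma(9, 24.6).
The mode of Inverse-Gamma(a, b) is b/(a+1) = 24.6/10 ≈ 2.460.

σ̂²_MAP = 2.460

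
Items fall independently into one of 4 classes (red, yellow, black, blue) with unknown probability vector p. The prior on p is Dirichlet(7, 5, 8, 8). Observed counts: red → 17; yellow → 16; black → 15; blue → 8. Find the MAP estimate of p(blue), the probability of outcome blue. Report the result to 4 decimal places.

MAP estimate of p(blue) = 0.1875

The posterior is Dirichlet(αᵢ + nᵢ) = Dirichlet(24, 21, 23, 16).
For a Dirichlet(a₁,…,a_K) with all aᵢ > 1, the mode has j-th component (aⱼ − 1)/(Σaᵢ − K).
Here Σaᵢ = 84 and K = 4, so p(blue) = (16 − 1)/(84 − 4) = 15/80 ≈ 0.1875.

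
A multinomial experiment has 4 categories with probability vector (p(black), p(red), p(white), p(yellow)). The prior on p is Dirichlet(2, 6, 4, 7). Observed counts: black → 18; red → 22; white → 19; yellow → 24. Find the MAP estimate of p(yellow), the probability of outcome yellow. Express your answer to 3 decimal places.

MAP estimate of p(yellow) = 0.306

The posterior is Dirichlet(αᵢ + nᵢ) = Dirichlet(20, 28, 23, 31).
For a Dirichlet(a₁,…,a_K) with all aᵢ > 1, the mode has j-th component (aⱼ − 1)/(Σaᵢ − K).
Here Σaᵢ = 102 and K = 4, so p(yellow) = (31 − 1)/(102 − 4) = 30/98 ≈ 0.306.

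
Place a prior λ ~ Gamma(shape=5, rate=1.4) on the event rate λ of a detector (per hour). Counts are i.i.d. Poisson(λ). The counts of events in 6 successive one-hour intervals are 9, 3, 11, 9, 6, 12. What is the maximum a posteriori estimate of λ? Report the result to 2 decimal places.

λ̂_MAP = 7.30

Σxᵢ = 9+3+11+9+6+12 = 50, with n = 6.
Posterior ∝ λ^4e^(−1.4λ) · λ^50e^(−6λ) = λ^54e^(−7.4λ), i.e. Gamma(shape=55, rate=7.4).
The mode of a Gamma(a, b) with a ≥ 1 (shape–rate) is (a−1)/b = 54/7.4 ≈ 7.30.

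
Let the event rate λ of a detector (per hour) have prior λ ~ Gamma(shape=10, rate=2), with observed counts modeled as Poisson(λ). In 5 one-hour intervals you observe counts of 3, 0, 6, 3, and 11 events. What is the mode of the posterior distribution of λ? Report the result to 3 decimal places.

Σxᵢ = 3+0+6+3+11 = 23, with n = 5.
Posterior ∝ λ^9e^(−2λ) · λ^23e^(−5λ) = λ^32e^(−7λ), i.e. Gamma(shape=33, rate=7).
The mode of a Gamma(a, b) with a ≥ 1 (shape–rate) is (a−1)/b = 32/7 ≈ 4.571.

λ̂_MAP = 4.571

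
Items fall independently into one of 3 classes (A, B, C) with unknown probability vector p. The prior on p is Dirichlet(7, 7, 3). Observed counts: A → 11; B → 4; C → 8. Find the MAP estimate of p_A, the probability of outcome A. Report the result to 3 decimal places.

The posterior is Dirichlet(αᵢ + nᵢ) = Dirichlet(18, 11, 11).
For a Dirichlet(a₁,…,a_K) with all aᵢ > 1, the mode has j-th component (aⱼ − 1)/(Σaᵢ − K).
Here Σaᵢ = 40 and K = 3, so p_A = (18 − 1)/(40 − 3) = 17/37 ≈ 0.459.

MAP estimate of p_A = 0.459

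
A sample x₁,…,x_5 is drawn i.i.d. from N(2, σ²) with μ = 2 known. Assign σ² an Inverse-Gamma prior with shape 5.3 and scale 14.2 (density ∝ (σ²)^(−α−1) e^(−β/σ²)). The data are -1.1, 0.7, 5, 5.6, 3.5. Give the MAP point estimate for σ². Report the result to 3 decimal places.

Sum of squared deviations about the known mean: SS = (-1.1−2)² + (0.7−2)² + (5−2)² + (5.6−2)² + (3.5−2)² = 35.51.
The Normal likelihood contributes (σ²)^(−n/2) exp(−SS/(2σ²)), so the posterior is Inverse-Gamma(α + n/2, β + SS/2) = Inverse-Gamma(7.8, 31.955).
The mode of Inverse-Gamma(a, b) is b/(a+1) = 31.955/8.8 ≈ 3.631.

σ̂²_MAP = 3.631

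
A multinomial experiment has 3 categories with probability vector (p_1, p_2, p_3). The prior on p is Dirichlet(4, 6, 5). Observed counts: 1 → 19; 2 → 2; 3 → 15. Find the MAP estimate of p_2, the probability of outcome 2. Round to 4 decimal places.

The posterior is Dirichlet(αᵢ + nᵢ) = Dirichlet(23, 8, 20).
For a Dirichlet(a₁,…,a_K) with all aᵢ > 1, the mode has j-th component (aⱼ − 1)/(Σaᵢ − K).
Here Σaᵢ = 51 and K = 3, so p_2 = (8 − 1)/(51 − 3) = 7/48 ≈ 0.1458.

MAP estimate: 0.1458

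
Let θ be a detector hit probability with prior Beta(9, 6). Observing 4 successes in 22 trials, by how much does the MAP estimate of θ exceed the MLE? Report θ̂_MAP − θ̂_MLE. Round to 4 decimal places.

MAP − MLE = 0.1610

Posterior is Beta(13, 24); MAP = (13−1)/(37−2) = 12/35 ≈ 0.34286.
MLE ignores the prior: θ̂_MLE = k/n = 4/22 ≈ 0.18182.
Difference = 12/35 − 4/22 = 62/385 ≈ 0.1610.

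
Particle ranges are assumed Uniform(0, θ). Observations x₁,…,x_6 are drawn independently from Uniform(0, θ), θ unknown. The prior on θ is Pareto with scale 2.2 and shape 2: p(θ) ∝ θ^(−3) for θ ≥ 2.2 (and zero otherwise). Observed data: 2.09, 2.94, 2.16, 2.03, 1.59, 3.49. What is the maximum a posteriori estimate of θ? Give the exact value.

θ̂_MAP = 3.49

The Uniform(0, θ) likelihood is θ^(−n) for θ ≥ max(xᵢ), zero otherwise. Here max(xᵢ) = 3.49.
Posterior ∝ θ^(−3) · θ^(−6) = θ^(−9) on θ ≥ max(2.2, 3.49) = 3.49.
This density is strictly decreasing in θ, so the posterior mode lies at the lower boundary of the support.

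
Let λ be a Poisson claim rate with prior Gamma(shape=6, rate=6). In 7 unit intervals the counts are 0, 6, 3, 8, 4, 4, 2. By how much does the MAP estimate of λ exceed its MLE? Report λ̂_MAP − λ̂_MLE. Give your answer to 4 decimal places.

Σxᵢ = 27. Posterior is Gamma(33, 13); MAP = (33−1)/13 = 32/13 ≈ 2.46154.
MLE = x̄ = 27/7 ≈ 3.85714.
Difference = 32/13 − 27/7 = -127/91 ≈ -1.3956.

MAP − MLE = -1.3956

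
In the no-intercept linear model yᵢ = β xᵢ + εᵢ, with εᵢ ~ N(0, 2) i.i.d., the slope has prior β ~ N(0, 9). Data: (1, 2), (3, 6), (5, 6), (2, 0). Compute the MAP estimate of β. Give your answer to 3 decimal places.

β̂_MAP = 1.275

log p(β | y) = −Σ(yᵢ − βxᵢ)²/(2·2) − β²/(2·9) + const.
Setting the derivative to zero: Σxᵢ(yᵢ − βxᵢ)/2 − β/9 = 0, so β = Σxᵢyᵢ / (Σxᵢ² + σ²/τ²).
Σxᵢyᵢ = 1·2 + 3·6 + 5·6 + 2·0 = 50; Σxᵢ² = 39; σ²/τ² = 2/9.
β̂_MAP = 50 / (39 + 2/9) = 50/(353/9) = 450/353 ≈ 1.275.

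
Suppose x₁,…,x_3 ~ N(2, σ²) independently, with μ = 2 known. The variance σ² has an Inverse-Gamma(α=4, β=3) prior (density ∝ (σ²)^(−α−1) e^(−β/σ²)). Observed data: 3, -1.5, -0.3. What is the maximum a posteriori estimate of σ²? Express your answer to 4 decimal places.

σ̂²_MAP = 1.8877

Sum of squared deviations about the known mean: SS = (3−2)² + (-1.5−2)² + (-0.3−2)² = 18.54.
The Normal likelihood contributes (σ²)^(−n/2) exp(−SS/(2σ²)), so the posterior is Inverse-Gamma(α + n/2, β + SS/2) = Inverse-Gamma(5.5, 12.27).
The mode of Inverse-Gamma(a, b) is b/(a+1) = 12.27/6.5 ≈ 1.8877.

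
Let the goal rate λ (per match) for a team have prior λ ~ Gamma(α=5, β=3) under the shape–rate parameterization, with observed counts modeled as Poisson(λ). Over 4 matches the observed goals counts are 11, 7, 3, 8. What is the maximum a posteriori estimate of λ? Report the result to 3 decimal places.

Σxᵢ = 11+7+3+8 = 29, with n = 4.
Posterior ∝ λ^4e^(−3λ) · λ^29e^(−4λ) = λ^33e^(−7λ), i.e. Gamma(shape=34, rate=7).
The mode of a Gamma(a, b) with a ≥ 1 (shape–rate) is (a−1)/b = 33/7 ≈ 4.714.

λ̂_MAP = 4.714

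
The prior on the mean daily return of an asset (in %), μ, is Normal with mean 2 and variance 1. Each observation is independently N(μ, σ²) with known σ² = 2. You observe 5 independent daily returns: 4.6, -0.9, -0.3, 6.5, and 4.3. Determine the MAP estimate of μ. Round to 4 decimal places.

μ̂_MAP = 2.6000

n = 5; x̄ = (4.6 + (-0.9) + (-0.3) + 6.5 + 4.3)/5 = 14.2/5 = 2.84.
For a Normal prior and Normal likelihood with known variance, the posterior is Normal; its mode equals its mean, the precision-weighted average.
Prior precision 1/σ₀² = 1/1 = 1; data precision n/σ² = 5/2 = 2.5.
μ̂ = (1·2 + 2.5·2.84) / (1 + 2.5) = 9.1/3.5 = 2.6000.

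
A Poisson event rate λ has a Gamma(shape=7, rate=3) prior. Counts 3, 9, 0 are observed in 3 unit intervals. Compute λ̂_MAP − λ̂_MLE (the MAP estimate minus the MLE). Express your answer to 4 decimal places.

Σxᵢ = 12. Posterior is Gamma(19, 6); MAP = (19−1)/6 = 18/6 ≈ 3.00000.
MLE = x̄ = 12/3 ≈ 4.00000.
Difference = 18/6 − 12/3 = -1 ≈ -1.0000.

MAP − MLE = -1.0000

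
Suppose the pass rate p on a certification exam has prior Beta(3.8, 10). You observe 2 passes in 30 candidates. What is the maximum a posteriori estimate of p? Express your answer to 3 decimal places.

Prior: Beta(3.8, 10).
Data: 2 successes in 30 trials. The binomial likelihood contributes p^2(1−p)^28, so the posterior is Beta(3.8+2, 10+28) = Beta(5.8, 38).
For Beta(a, b) with a, b > 1 the mode is (a−1)/(a+b−2) = 4.8/41.8 ≈ 0.115.

p̂_MAP = 0.115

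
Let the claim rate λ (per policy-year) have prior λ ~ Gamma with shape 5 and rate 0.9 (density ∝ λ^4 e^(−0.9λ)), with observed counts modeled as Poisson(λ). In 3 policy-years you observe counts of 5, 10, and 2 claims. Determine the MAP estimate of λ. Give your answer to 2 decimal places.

Σxᵢ = 5+10+2 = 17, with n = 3.
Posterior ∝ λ^4e^(−0.9λ) · λ^17e^(−3λ) = λ^21e^(−3.9λ), i.e. Gamma(shape=22, rate=3.9).
The mode of a Gamma(a, b) with a ≥ 1 (shape–rate) is (a−1)/b = 21/3.9 ≈ 5.38.

λ̂_MAP = 5.38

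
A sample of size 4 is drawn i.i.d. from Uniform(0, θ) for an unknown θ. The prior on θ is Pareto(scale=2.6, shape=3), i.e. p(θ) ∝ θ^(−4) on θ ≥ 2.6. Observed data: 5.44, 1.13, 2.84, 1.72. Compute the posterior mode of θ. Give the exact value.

The Uniform(0, θ) likelihood is θ^(−n) for θ ≥ max(xᵢ), zero otherwise. Here max(xᵢ) = 5.44.
Posterior ∝ θ^(−4) · θ^(−4) = θ^(−8) on θ ≥ max(2.6, 5.44) = 5.44.
This density is strictly decreasing in θ, so the posterior mode lies at the lower boundary of the support.

θ̂_MAP = 5.44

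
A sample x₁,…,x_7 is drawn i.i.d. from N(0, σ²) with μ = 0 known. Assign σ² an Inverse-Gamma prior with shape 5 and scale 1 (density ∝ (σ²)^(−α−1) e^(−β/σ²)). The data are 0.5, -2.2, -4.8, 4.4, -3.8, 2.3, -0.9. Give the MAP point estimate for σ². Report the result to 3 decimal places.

σ̂²_MAP = 3.686

Sum of squared deviations about the known mean: SS = (0.5−0)² + (-2.2−0)² + (-4.8−0)² + (4.4−0)² + (-3.8−0)² + (2.3−0)² + (-0.9−0)² = 68.03.
The Normal likelihood contributes (σ²)^(−n/2) exp(−SS/(2σ²)), so the posterior is Inverse-Gamma(α + n/2, β + SS/2) = Inverse-Gamma(8.5, 35.015).
The mode of Inverse-Gamma(a, b) is b/(a+1) = 35.015/9.5 ≈ 3.686.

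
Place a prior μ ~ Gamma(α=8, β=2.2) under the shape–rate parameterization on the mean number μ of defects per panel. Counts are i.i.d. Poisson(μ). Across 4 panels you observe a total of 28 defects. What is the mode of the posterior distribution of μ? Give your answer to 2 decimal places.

Σxᵢ = 28, n = 4.
Posterior ∝ μ^7e^(−2.2μ) · μ^28e^(−4μ) = μ^35e^(−6.2μ), i.e. Gamma(shape=36, rate=6.2).
The mode of a Gamma(a, b) with a ≥ 1 (shape–rate) is (a−1)/b = 35/6.2 ≈ 5.65.

μ̂_MAP = 5.65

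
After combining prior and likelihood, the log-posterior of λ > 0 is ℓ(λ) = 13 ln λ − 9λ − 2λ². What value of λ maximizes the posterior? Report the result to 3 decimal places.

ℓ'(λ) = 13/λ − 9 − 4λ. Setting this to zero and multiplying by λ: 4λ² + 9λ − 13 = 0.
λ = (−9 + √(9² + 4·4·13)) / (2·4) = (−9 + √289) / 8 = (−9 + 17)/8 = 1.
ℓ''(λ) = −13/λ² − 4 < 0, confirming a maximum.

λ̂_MAP = 1.000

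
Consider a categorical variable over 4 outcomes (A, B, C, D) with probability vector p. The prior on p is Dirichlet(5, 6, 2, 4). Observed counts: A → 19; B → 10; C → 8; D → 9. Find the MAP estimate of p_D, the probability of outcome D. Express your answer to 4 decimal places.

MAP estimate of p_D = 0.2034

The posterior is Dirichlet(αᵢ + nᵢ) = Dirichlet(24, 16, 10, 13).
For a Dirichlet(a₁,…,a_K) with all aᵢ > 1, the mode has j-th component (aⱼ − 1)/(Σaᵢ − K).
Here Σaᵢ = 63 and K = 4, so p_D = (13 − 1)/(63 − 4) = 12/59 ≈ 0.2034.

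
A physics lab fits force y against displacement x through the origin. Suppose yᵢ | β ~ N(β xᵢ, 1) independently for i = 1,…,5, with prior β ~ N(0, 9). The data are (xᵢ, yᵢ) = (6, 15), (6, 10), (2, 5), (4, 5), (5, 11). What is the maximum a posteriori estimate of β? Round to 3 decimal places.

log p(β | y) = −Σ(yᵢ − βxᵢ)²/(2·1) − β²/(2·9) + const.
Setting the derivative to zero: Σxᵢ(yᵢ − βxᵢ)/1 − β/9 = 0, so β = Σxᵢyᵢ / (Σxᵢ² + σ²/τ²).
Σxᵢyᵢ = 6·15 + 6·10 + 2·5 + 4·5 + 5·11 = 235; Σxᵢ² = 117; σ²/τ² = 1/9.
β̂_MAP = 235 / (117 + 1/9) = 235/(1054/9) = 2115/1054 ≈ 2.007.

β̂_MAP = 2.007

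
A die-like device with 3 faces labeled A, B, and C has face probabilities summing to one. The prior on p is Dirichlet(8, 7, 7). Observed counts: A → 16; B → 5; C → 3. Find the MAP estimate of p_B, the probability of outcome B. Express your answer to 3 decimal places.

The posterior is Dirichlet(αᵢ + nᵢ) = Dirichlet(24, 12, 10).
For a Dirichlet(a₁,…,a_K) with all aᵢ > 1, the mode has j-th component (aⱼ − 1)/(Σaᵢ − K).
Here Σaᵢ = 46 and K = 3, so p_B = (12 − 1)/(46 − 3) = 11/43 ≈ 0.256.

MAP estimate of p_B = 0.256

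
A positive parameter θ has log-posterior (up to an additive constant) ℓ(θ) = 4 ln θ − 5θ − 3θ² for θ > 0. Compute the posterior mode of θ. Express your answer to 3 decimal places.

ℓ'(θ) = 4/θ − 5 − 6θ. Setting this to zero and multiplying by θ: 6θ² + 5θ − 4 = 0.
θ = (−5 + √(5² + 4·6·4)) / (2·6) = (−5 + √121) / 12 = (−5 + 11)/12 = 1/2.
ℓ''(θ) = −4/θ² − 6 < 0, confirming a maximum.

θ̂_MAP = 0.500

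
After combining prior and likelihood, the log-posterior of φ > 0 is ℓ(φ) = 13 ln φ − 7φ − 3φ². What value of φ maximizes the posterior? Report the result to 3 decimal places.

φ̂_MAP = 1.000

ℓ'(φ) = 13/φ − 7 − 6φ. Setting this to zero and multiplying by φ: 6φ² + 7φ − 13 = 0.
φ = (−7 + √(7² + 4·6·13)) / (2·6) = (−7 + √361) / 12 = (−7 + 19)/12 = 1.
ℓ''(φ) = −13/φ² − 6 < 0, confirming a maximum.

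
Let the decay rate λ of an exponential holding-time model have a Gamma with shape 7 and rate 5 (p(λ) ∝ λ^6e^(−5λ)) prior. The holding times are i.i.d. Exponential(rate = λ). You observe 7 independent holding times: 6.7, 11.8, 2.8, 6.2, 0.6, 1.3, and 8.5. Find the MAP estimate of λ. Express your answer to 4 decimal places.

λ̂_MAP = 0.3030

The Exponential(rate=λ) likelihood is ∝ λ^n e^(−λΣtᵢ). Here n = 7 and Σtᵢ = 6.7 + 11.8 + 2.8 + 6.2 + 0.6 + 1.3 + 8.5 = 37.9.
Posterior ∝ λ^6e^(−5λ) · λ^7e^(−37.9λ) = λ^13e^(−42.9λ), i.e. Gamma(14, 42.9).
Mode = (a−1)/b = 13/42.9 ≈ 0.3030.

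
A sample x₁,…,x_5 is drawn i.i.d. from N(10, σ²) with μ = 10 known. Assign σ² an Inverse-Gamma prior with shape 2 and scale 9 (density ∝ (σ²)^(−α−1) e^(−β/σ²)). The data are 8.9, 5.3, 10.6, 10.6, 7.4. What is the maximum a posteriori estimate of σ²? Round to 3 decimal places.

Sum of squared deviations about the known mean: SS = (8.9−10)² + (5.3−10)² + (10.6−10)² + (10.6−10)² + (7.4−10)² = 30.78.
The Normal likelihood contributes (σ²)^(−n/2) exp(−SS/(2σ²)), so the posterior is Inverse-Gamma(α + n/2, β + SS/2) = Inverse-Gamma(4.5, 24.39).
The mode of Inverse-Gamma(a, b) is b/(a+1) = 24.39/5.5 ≈ 4.435.

σ̂²_MAP = 4.435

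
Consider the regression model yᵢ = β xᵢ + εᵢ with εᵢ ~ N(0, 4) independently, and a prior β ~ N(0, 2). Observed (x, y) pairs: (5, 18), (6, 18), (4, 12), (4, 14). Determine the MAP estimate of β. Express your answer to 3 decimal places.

log p(β | y) = −Σ(yᵢ − βxᵢ)²/(2·4) − β²/(2·2) + const.
Setting the derivative to zero: Σxᵢ(yᵢ − βxᵢ)/4 − β/2 = 0, so β = Σxᵢyᵢ / (Σxᵢ² + σ²/τ²).
Σxᵢyᵢ = 5·18 + 6·18 + 4·12 + 4·14 = 302; Σxᵢ² = 93; σ²/τ² = 2.
β̂_MAP = 302 / (93 + 2) = 302/95 ≈ 3.179.

β̂_MAP = 3.179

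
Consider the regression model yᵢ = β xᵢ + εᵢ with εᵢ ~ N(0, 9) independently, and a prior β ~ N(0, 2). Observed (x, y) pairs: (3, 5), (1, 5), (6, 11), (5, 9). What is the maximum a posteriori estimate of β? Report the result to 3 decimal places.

β̂_MAP = 1.735

log p(β | y) = −Σ(yᵢ − βxᵢ)²/(2·9) − β²/(2·2) + const.
Setting the derivative to zero: Σxᵢ(yᵢ − βxᵢ)/9 − β/2 = 0, so β = Σxᵢyᵢ / (Σxᵢ² + σ²/τ²).
Σxᵢyᵢ = 3·5 + 1·5 + 6·11 + 5·9 = 131; Σxᵢ² = 71; σ²/τ² = 4.5.
β̂_MAP = 131 / (71 + 4.5) = 131/75.5 ≈ 1.735.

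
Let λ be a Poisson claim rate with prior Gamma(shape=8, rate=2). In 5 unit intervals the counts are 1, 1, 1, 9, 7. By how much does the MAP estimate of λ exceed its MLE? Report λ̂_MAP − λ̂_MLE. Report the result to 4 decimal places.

Σxᵢ = 19. Posterior is Gamma(27, 7); MAP = (27−1)/7 = 26/7 ≈ 3.71429.
MLE = x̄ = 19/5 ≈ 3.80000.
Difference = 26/7 − 19/5 = -3/35 ≈ -0.0857.

MAP − MLE = -0.0857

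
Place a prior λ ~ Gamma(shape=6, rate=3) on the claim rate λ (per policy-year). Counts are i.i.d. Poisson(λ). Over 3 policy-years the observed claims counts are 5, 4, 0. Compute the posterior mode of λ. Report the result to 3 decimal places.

Σxᵢ = 5+4+0 = 9, with n = 3.
Posterior ∝ λ^5e^(−3λ) · λ^9e^(−3λ) = λ^14e^(−6λ), i.e. Gamma(shape=15, rate=6).
The mode of a Gamma(a, b) with a ≥ 1 (shape–rate) is (a−1)/b = 14/6 ≈ 2.333.

λ̂_MAP = 2.333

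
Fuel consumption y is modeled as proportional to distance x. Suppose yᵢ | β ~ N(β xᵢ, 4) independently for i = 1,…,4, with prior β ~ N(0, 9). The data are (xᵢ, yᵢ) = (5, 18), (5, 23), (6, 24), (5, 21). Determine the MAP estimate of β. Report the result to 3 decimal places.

log p(β | y) = −Σ(yᵢ − βxᵢ)²/(2·4) − β²/(2·9) + const.
Setting the derivative to zero: Σxᵢ(yᵢ − βxᵢ)/4 − β/9 = 0, so β = Σxᵢyᵢ / (Σxᵢ² + σ²/τ²).
Σxᵢyᵢ = 5·18 + 5·23 + 6·24 + 5·21 = 454; Σxᵢ² = 111; σ²/τ² = 4/9.
β̂_MAP = 454 / (111 + 4/9) = 454/(1003/9) = 4086/1003 ≈ 4.074.

β̂_MAP = 4.074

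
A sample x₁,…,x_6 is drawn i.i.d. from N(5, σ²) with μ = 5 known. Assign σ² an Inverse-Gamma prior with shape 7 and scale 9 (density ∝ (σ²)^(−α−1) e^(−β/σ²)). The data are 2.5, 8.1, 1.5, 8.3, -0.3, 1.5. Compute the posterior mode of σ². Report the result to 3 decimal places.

σ̂²_MAP = 4.425

Sum of squared deviations about the known mean: SS = (2.5−5)² + (8.1−5)² + (1.5−5)² + (8.3−5)² + (-0.3−5)² + (1.5−5)² = 79.34.
The Normal likelihood contributes (σ²)^(−n/2) exp(−SS/(2σ²)), so the posterior is Inverse-Gamma(α + n/2, β + SS/2) = Inverse-Gamma(10, 48.67).
The mode of Inverse-Gamma(a, b) is b/(a+1) = 48.67/11 ≈ 4.425.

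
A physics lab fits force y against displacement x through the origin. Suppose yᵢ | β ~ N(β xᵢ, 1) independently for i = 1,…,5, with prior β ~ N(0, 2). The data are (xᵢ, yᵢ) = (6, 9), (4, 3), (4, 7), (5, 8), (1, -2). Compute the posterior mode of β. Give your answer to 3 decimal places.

β̂_MAP = 1.397

log p(β | y) = −Σ(yᵢ − βxᵢ)²/(2·1) − β²/(2·2) + const.
Setting the derivative to zero: Σxᵢ(yᵢ − βxᵢ)/1 − β/2 = 0, so β = Σxᵢyᵢ / (Σxᵢ² + σ²/τ²).
Σxᵢyᵢ = 6·9 + 4·3 + 4·7 + 5·8 + 1·(-2) = 132; Σxᵢ² = 94; σ²/τ² = 0.5.
β̂_MAP = 132 / (94 + 0.5) = 132/94.5 ≈ 1.397.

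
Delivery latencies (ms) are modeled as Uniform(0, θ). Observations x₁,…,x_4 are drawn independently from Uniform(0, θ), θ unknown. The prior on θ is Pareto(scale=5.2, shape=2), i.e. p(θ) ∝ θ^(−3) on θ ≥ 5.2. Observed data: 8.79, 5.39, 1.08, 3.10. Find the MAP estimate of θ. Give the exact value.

The Uniform(0, θ) likelihood is θ^(−n) for θ ≥ max(xᵢ), zero otherwise. Here max(xᵢ) = 8.79.
Posterior ∝ θ^(−3) · θ^(−4) = θ^(−7) on θ ≥ max(5.2, 8.79) = 8.79.
This density is strictly decreasing in θ, so the posterior mode lies at the lower boundary of the support.

θ̂_MAP = 8.79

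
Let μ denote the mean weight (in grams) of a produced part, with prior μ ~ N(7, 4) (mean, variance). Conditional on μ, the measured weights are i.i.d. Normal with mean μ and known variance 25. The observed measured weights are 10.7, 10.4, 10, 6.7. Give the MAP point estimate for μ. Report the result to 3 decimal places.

μ̂_MAP = 7.956

n = 4; x̄ = (10.7 + 10.4 + 10 + 6.7)/4 = 37.8/4 = 9.45.
For a Normal prior and Normal likelihood with known variance, the posterior is Normal; its mode equals its mean, the precision-weighted average.
Prior precision 1/σ₀² = 1/4 = 0.25; data precision n/σ² = 4/25 = 0.16.
μ̂ = (0.25·7 + 0.16·9.45) / (0.25 + 0.16) = 3.262/0.41 = 1631/205 ≈ 7.956.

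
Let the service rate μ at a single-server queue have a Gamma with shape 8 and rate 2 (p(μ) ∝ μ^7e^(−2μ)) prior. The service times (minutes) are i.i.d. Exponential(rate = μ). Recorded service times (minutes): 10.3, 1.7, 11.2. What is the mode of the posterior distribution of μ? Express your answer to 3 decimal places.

The Exponential(rate=μ) likelihood is ∝ μ^n e^(−μΣtᵢ). Here n = 3 and Σtᵢ = 10.3 + 1.7 + 11.2 = 23.2.
Posterior ∝ μ^7e^(−2μ) · μ^3e^(−23.2μ) = μ^10e^(−25.2μ), i.e. Gamma(11, 25.2).
Mode = (a−1)/b = 10/25.2 ≈ 0.397.

μ̂_MAP = 0.397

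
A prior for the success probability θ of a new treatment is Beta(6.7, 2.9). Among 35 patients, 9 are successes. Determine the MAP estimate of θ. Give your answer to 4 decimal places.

θ̂_MAP = 0.3451

Prior: Beta(6.7, 2.9).
Data: 9 successes in 35 trials. The binomial likelihood contributes θ^9(1−θ)^26, so the posterior is Beta(6.7+9, 2.9+26) = Beta(15.7, 28.9).
For Beta(a, b) with a, b > 1 the mode is (a−1)/(a+b−2) = 14.7/42.6 ≈ 0.3451.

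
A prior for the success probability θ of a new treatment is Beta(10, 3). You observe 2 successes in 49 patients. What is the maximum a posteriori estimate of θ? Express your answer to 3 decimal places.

θ̂_MAP = 0.183

Prior: Beta(10, 3).
Data: 2 successes in 49 trials. The binomial likelihood contributes θ^2(1−θ)^47, so the posterior is Beta(10+2, 3+47) = Beta(12, 50).
For Beta(a, b) with a, b > 1 the mode is (a−1)/(a+b−2) = 11/60 ≈ 0.183.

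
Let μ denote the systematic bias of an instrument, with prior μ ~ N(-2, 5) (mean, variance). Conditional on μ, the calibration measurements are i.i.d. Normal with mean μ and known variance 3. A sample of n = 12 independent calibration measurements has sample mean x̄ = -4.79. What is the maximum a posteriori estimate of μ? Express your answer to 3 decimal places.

μ̂_MAP = -4.657

n = 12, x̄ = -4.79.
For a Normal prior and Normal likelihood with known variance, the posterior is Normal; its mode equals its mean, the precision-weighted average.
Prior precision 1/σ₀² = 1/5 = 0.2; data precision n/σ² = 12/3 = 4.
μ̂ = (0.2·(-2) + 4·(-4.79)) / (0.2 + 4) = (-19.56)/4.2 = -163/35 ≈ -4.657.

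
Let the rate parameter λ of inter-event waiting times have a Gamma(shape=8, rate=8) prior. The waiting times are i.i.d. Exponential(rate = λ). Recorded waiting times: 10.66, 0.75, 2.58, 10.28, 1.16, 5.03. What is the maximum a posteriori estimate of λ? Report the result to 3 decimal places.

λ̂_MAP = 0.338

The Exponential(rate=λ) likelihood is ∝ λ^n e^(−λΣtᵢ). Here n = 6 and Σtᵢ = 10.66 + 0.75 + 2.58 + 10.28 + 1.16 + 5.03 = 30.46.
Posterior ∝ λ^7e^(−8λ) · λ^6e^(−30.46λ) = λ^13e^(−38.46λ), i.e. Gamma(14, 38.46).
Mode = (a−1)/b = 13/38.46 ≈ 0.338.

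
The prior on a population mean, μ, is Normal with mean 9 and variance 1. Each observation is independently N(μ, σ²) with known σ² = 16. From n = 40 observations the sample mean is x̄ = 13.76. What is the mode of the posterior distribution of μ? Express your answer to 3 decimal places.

μ̂_MAP = 12.400

n = 40, x̄ = 13.76.
For a Normal prior and Normal likelihood with known variance, the posterior is Normal; its mode equals its mean, the precision-weighted average.
Prior precision 1/σ₀² = 1/1 = 1; data precision n/σ² = 40/16 = 2.5.
μ̂ = (1·9 + 2.5·13.76) / (1 + 2.5) = 43.4/3.5 = 12.400.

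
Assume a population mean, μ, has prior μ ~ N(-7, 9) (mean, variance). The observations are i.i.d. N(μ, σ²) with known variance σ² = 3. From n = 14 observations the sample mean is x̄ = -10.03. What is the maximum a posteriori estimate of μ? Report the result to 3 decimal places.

n = 14, x̄ = -10.03.
For a Normal prior and Normal likelihood with known variance, the posterior is Normal; its mode equals its mean, the precision-weighted average.
Prior precision 1/σ₀² = 1/9; data precision n/σ² = 14/3.
μ̂ = ((1/9)·(-7) + (14/3)·(-10.03)) / (1/9 + 14/3) = (-21413/450)/(43/9) = -21413/2150 ≈ -9.960.

μ̂_MAP = -9.960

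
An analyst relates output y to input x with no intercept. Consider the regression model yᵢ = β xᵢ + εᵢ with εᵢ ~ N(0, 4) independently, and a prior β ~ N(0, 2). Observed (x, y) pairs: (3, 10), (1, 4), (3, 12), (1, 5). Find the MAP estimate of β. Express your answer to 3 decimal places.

log p(β | y) = −Σ(yᵢ − βxᵢ)²/(2·4) − β²/(2·2) + const.
Setting the derivative to zero: Σxᵢ(yᵢ − βxᵢ)/4 − β/2 = 0, so β = Σxᵢyᵢ / (Σxᵢ² + σ²/τ²).
Σxᵢyᵢ = 3·10 + 1·4 + 3·12 + 1·5 = 75; Σxᵢ² = 20; σ²/τ² = 2.
β̂_MAP = 75 / (20 + 2) = 75/22 ≈ 3.409.

β̂_MAP = 3.409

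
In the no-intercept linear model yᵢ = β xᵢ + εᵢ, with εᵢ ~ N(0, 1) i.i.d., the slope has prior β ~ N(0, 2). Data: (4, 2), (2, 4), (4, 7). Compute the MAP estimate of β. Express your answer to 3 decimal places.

β̂_MAP = 1.205

log p(β | y) = −Σ(yᵢ − βxᵢ)²/(2·1) − β²/(2·2) + const.
Setting the derivative to zero: Σxᵢ(yᵢ − βxᵢ)/1 − β/2 = 0, so β = Σxᵢyᵢ / (Σxᵢ² + σ²/τ²).
Σxᵢyᵢ = 4·2 + 2·4 + 4·7 = 44; Σxᵢ² = 36; σ²/τ² = 0.5.
β̂_MAP = 44 / (36 + 0.5) = 44/36.5 ≈ 1.205.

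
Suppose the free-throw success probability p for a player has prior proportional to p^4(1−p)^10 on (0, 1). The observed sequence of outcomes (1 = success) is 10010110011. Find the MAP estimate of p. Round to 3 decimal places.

The prior density ∝ p^4(1−p)^10 is the kernel of Beta(5, 11).
Data: 6 successes in 11 trials (from the sequence). The binomial likelihood contributes p^6(1−p)^5, so the posterior is Beta(5+6, 11+5) = Beta(11, 16).
For Beta(a, b) with a, b > 1 the mode is (a−1)/(a+b−2) = 10/25 ≈ 0.400.

p̂_MAP = 0.400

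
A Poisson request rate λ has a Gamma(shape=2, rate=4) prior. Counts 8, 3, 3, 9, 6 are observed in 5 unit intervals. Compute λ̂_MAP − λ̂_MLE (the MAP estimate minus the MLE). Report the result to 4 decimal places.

MAP − MLE = -2.4667

Σxᵢ = 29. Posterior is Gamma(31, 9); MAP = (31−1)/9 = 30/9 ≈ 3.33333.
MLE = x̄ = 29/5 ≈ 5.80000.
Difference = 30/9 − 29/5 = -37/15 ≈ -2.4667.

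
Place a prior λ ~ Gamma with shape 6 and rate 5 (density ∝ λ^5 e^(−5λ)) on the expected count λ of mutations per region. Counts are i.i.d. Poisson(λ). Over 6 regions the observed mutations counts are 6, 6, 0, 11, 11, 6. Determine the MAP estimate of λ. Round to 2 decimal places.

λ̂_MAP = 4.09

Σxᵢ = 6+6+0+11+11+6 = 40, with n = 6.
Posterior ∝ λ^5e^(−5λ) · λ^40e^(−6λ) = λ^45e^(−11λ), i.e. Gamma(shape=46, rate=11).
The mode of a Gamma(a, b) with a ≥ 1 (shape–rate) is (a−1)/b = 45/11 ≈ 4.09.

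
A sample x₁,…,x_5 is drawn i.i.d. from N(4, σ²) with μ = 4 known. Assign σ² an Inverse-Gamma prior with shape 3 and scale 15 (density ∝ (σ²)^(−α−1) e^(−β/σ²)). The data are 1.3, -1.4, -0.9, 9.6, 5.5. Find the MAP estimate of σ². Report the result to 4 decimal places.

σ̂²_MAP = 9.5438

Sum of squared deviations about the known mean: SS = (1.3−4)² + (-1.4−4)² + (-0.9−4)² + (9.6−4)² + (5.5−4)² = 94.07.
The Normal likelihood contributes (σ²)^(−n/2) exp(−SS/(2σ²)), so the posterior is Inverse-Gamma(α + n/2, β + SS/2) = Inverse-Gamma(5.5, 62.035).
The mode of Inverse-Gamma(a, b) is b/(a+1) = 62.035/6.5 ≈ 9.5438.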